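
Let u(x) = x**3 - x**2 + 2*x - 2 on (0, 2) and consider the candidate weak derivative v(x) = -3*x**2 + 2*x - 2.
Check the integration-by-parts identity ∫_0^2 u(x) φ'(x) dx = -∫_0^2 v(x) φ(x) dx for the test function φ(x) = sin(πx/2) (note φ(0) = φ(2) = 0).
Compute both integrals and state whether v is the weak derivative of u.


LHS = -24/π + 96/π^3, RHS = -96/π^3 + 24/π. No, v is not the weak derivative of u.

u(x) = x**3 - x**2 + 2*x - 2, classical derivative u'(x) = 3*x**2 - 2*x + 2.
φ(x) = sin(πx/2), so φ'(x) = π*cos(π*x/2)/2.
Note φ(0) = φ(2) = 0, so the boundary term u·φ vanishes.
LHS = ∫_0^2 u(x) φ'(x) dx = ∫_0^2 (π*x^3*cos(π*x/2)/2 - π*x^2*cos(π*x/2)/2 + π*x*cos(π*x/2) - π*cos(π*x/2)) dx. Term by term:
  ∫_0^2 -π*cos(π*x/2) dx = 0;  ∫_0^2 π*x*cos(π*x/2) dx = -8/π;  ∫_0^2 π*x^3*cos(π*x/2)/2 dx = -24/π + 96/π^3;
  ∫_0^2 -π*x^2*cos(π*x/2)/2 dx = 8/π.
Sum: 0 − 8/π + -24/π + 96/π^3 + 8/π = -24/π + 96/π^3.
So LHS = -24/π + 96/π^3.
∫_0^2 v(x) φ(x) dx = ∫_0^2 (-3*x^2*sin(π*x/2) + 2*x*sin(π*x/2) - 2*sin(π*x/2)) dx. Term by term:
  ∫_0^2 -2*sin(π*x/2) dx = -8/π;  ∫_0^2 -3*x^2*sin(π*x/2) dx = -24/π + 96/π^3;  ∫_0^2 2*x*sin(π*x/2) dx = 8/π.
Sum: -8/π + -24/π + 96/π^3 + 8/π = -24/π + 96/π^3.
So RHS = -∫_0^2 v(x) φ(x) dx = -96/π^3 + 24/π.
LHS − RHS = -48/π + 192/π^3 ≠ 0, so the identity fails.
(For a valid weak derivative the identity must hold for EVERY test function, in particular this one. The failure shows v is NOT the weak derivative of u.)
Correct weak derivative would be u'(x) = 3*x**2 - 2*x + 2.


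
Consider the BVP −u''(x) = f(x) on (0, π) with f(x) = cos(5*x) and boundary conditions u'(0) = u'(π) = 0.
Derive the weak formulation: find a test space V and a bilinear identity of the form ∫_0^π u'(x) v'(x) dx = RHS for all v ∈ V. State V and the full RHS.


V = H^1(0, π) (no boundary constraint on v; u is determined up to an additive constant); weak form: ∫_0^π u'v' dx = ∫_0^π (cos(5*x)) v dx for all v ∈ V.

Multiply both sides by a test function v and integrate from 0 to π:
  ∫_0^π −u''(x) v(x) dx = ∫_0^π f(x) v(x) dx.
Integrate the LHS by parts once:
  ∫_0^π −u'' v dx = −[u'(x) v(x)]_0^π + ∫_0^π u'(x) v'(x) dx.
Thus ∫_0^π u'(x) v'(x) dx = ∫_0^π f(x) v(x) dx + [u'(x) v(x)]_0^π.
Choose V so that boundary terms are either known or forced to vanish.
u has homogeneous Neumann: u'(0) = u'(π) = 0. So [u' v]_0^π = 0·v(π) − 0·v(0) = 0 for any v; take V = H^1(0, π).
Weak formulation: find u (satisfying any essential BC) such that ∫_0^π u'(x) v'(x) dx = ∫_0^π f v dx for all v ∈ V (homogeneous Neumann, so boundary terms vanish).
Substituting f(x) = cos(5*x), the right-hand side is ∫_0^π (cos(5*x)) v dx.
Compatibility check (pure Neumann): taking v ≡ 1 ∈ V gives 0 = ∫_0^π f dx + (0) − (0), i.e. ∫_0^π f dx must equal u'(0) − u'(π) = 0. Indeed ∫_0^π (cos(5*x)) dx = 0, so the data are compatible. The solution is then unique only up to an additive constant (fix it e.g. by requiring ∫_0^π u dx = 0).


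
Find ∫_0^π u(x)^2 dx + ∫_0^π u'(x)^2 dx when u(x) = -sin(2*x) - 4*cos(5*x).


||u||_{H^1(0,π)}^2 = -832/21 + 421*π/2

u'(x) = 20*sin(5*x) - 2*cos(2*x).
Expand u² and (u')² and integrate term by term on (0, π), using: for integers n ≥ 1, ∫_0^π sin²(nx) dx = ∫_0^π cos²(nx) dx = π/2; for n ≠ n', ∫_0^π sin(nx)sin(n'x) dx = ∫_0^π cos(nx)cos(n'x) dx = 0; and by product-to-sum, ∫_0^π sin(nx)cos(n'x) dx = ½∫_0^π [sin((n+n')x) + sin((n−n')x)] dx, which is 0 when n+n' is even and 2n/(n²−n'²) when n+n' is odd (it need not vanish on (0, π)).
  u² squared terms: (-1)²·∫sin(2x)² dx = 1·π/2 = π/2;  (-4)²·∫cos(5x)² dx = 16·π/2 = 8*π.
  u² cross terms: 2·(-1)·(-4)·∫sin(2x)·cos(5x) dx = 8·(-4/21) = -32/21.
  So ∫_0^π u² dx = π/2 + 8*π − 32/21 = -32/21 + 17*π/2.
  (u')² squared terms: (-2)²·∫cos(2x)² dx = 4·π/2 = 2*π;  (20)²·∫sin(5x)² dx = 400·π/2 = 200*π.
  (u')² cross terms: 2·(-2)·(20)·∫cos(2x)·sin(5x) dx = -80·(10/21) = -800/21.
  So ∫_0^π (u')² dx = 2*π + 200*π − 800/21 = -800/21 + 202*π.
||u||_{H^1}^2 = (-32/21 + 17*π/2) + (-800/21 + 202*π) = -832/21 + 421*π/2.


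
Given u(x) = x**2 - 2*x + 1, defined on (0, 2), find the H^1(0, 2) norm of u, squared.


||u||_{H^1}^2 = 46/15

The H^1 norm (squared) on an interval (0, L) is
  ||u||_{H^1}^2 = ∫_0^L u(x)^2 dx + ∫_0^L u'(x)^2 dx.
Compute u'(x) = 2*x - 2.
Then u(x)^2 = x**4 - 4*x**3 + 6*x**2 - 4*x + 1 and u'(x)^2 = 4*x**2 - 8*x + 4.
Integrate each monomial from 0 to 2 using ∫_0^2 c·x^n dx = c·2^(n+1)/(n+1):
  ∫_0^2 u(x)^2 dx = ∫_0^2 (x^4 - 4*x^3 + 6*x^2 - 4*x + 1) dx. Term by term:
    ∫_0^2 x^4 dx = 32/5;  ∫_0^2 -4*x^3 dx = -16;  ∫_0^2 6*x^2 dx = 16;
    ∫_0^2 -4*x dx = -8;  ∫_0^2 1 dx = 2.
  Sum: 32/5 − 16 + 16 − 8 + 2 = 2/5.
  ∫_0^2 u'(x)^2 dx = ∫_0^2 (4*x^2 - 8*x + 4) dx. Term by term:
    ∫_0^2 4*x^2 dx = 32/3;  ∫_0^2 -8*x dx = -16;  ∫_0^2 4 dx = 8.
  Sum: 32/3 − 16 + 8 = 8/3.
Adding: ||u||_{H^1}^2 = 2/5 + 8/3 = 46/15.


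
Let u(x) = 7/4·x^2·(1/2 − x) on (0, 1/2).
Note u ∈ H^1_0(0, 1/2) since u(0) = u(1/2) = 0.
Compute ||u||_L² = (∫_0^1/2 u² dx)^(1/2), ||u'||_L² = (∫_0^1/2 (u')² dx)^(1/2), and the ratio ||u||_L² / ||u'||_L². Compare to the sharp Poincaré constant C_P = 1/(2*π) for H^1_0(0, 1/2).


||u||_L² / ||u'||_L² = sqrt(14)/28 < C_P = 1/(2*π).

u(x) = 7/4·x^2·(1/2 − x), so u'(x) = 7*x*(1 - 3*x)/4.
u(x) = 7/4·x^2·(1/2 − x) vanishes at x = 0 and x = 1/2, so u ∈ H^1_0(0, 1/2). Differentiate via the product rule and integrate the resulting polynomials term by term.
  ∫_0^1/2 u² dx = ∫_0^1/2 (49*x^6/16 - 49*x^5/16 + 49*x^4/64) dx. Term by term:
    ∫_0^1/2 49*x^6/16 dx = 7/2048;  ∫_0^1/2 -49*x^5/16 dx = -49/6144;  ∫_0^1/2 49*x^4/64 dx = 49/10240.
  Sum: 7/2048 − 49/6144 + 49/10240 = 7/30720.
  ∫_0^1/2 (u')² dx = ∫_0^1/2 (441*x^4/16 - 147*x^3/8 + 49*x^2/16) dx. Term by term:
    ∫_0^1/2 441*x^4/16 dx = 441/2560;  ∫_0^1/2 -147*x^3/8 dx = -147/512;  ∫_0^1/2 49*x^2/16 dx = 49/384.
  Sum: 441/2560 − 147/512 + 49/384 = 49/3840.
∫_0^1/2 u² dx = 7/30720, so ||u||_L² = sqrt(210)/960.
∫_0^1/2 (u')² dx = 49/3840, so ||u'||_L² = 7*sqrt(15)/240.
Ratio ||u||_L² / ||u'||_L² = sqrt(14)/28.
Sharp Poincaré constant on H^1_0(0, 1/2) is C_P = L/π = 1/(2*π), achieved by sin(2*π·x).
A polynomial bump cannot attain the sharp Poincaré constant (only the first sine eigenfunction does), so the ratio is strictly less than C_P, consistent with ||u||_L² ≤ C_P ||u'||_L².


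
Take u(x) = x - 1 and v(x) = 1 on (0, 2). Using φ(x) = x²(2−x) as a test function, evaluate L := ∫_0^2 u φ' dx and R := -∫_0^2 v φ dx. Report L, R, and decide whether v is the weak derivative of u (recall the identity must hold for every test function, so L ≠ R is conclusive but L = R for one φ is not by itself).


LHS = -4/3, RHS = -4/3. Yes, v = u' weakly.

u(x) = x - 1, classical derivative u'(x) = 1.
φ(x) = x²(2−x), so φ'(x) = x*(4 - 3*x).
Note φ(0) = φ(2) = 0, so the boundary term u·φ vanishes.
LHS = ∫_0^2 u(x) φ'(x) dx = ∫_0^2 (-3*x^3 + 7*x^2 - 4*x) dx. Term by term:
  ∫_0^2 -3*x^3 dx = -12;  ∫_0^2 7*x^2 dx = 56/3;  ∫_0^2 -4*x dx = -8.
Sum: -12 + 56/3 − 8 = -4/3.
So LHS = -4/3.
∫_0^2 v(x) φ(x) dx = ∫_0^2 (-x^3 + 2*x^2) dx. Term by term:
  ∫_0^2 -x^3 dx = -4;  ∫_0^2 2*x^2 dx = 16/3.
Sum: -4 + 16/3 = 4/3.
So RHS = -∫_0^2 v(x) φ(x) dx = -4/3.
LHS = RHS, so the identity holds for this test φ.
Moreover u is smooth here and v(x) = u'(x) = 1 pointwise, so the identity holds for every test function. Hence v is the weak derivative of u.


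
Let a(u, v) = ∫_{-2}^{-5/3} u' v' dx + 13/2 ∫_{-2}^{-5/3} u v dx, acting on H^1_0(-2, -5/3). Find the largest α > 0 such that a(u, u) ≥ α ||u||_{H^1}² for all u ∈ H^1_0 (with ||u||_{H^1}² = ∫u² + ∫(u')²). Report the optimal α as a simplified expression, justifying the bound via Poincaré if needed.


α = 1

Coercivity of a(·,·) on H^1_0(-2, -5/3) means a(u, u) ≥ α ||u||_{H^1}² for every u ∈ H^1_0.
The interval has length L = 1/3, and Poincaré/coercivity depend only on L. Here a(u, u) = ∫(u')² + (13/2)·∫u².
Here c = 13/2 ≥ 1, so a(u,u) = ∫(u')² + c∫u² ≥ ∫(u')² + ∫u² = ||u||_{H^1}², i.e. α = 1 works. No larger α is possible: a(u,u) ≥ α||u||_{H^1}² means (1−α)∫(u')² ≥ (α−c)∫u², and for the modes u_n = sin(nπ(x−x₀)/L) (x₀ the left endpoint) one has ∫u_n²/∫(u_n')² = (L/(nπ))² → 0, so a(u_n,u_n)/||u_n||_{H^1}² → 1. Hence the optimal constant is α = 1.
Therefore α = 1.


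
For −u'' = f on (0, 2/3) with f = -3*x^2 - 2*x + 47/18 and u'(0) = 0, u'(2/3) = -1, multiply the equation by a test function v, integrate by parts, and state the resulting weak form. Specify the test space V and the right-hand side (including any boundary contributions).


V = H^1(0, 2/3) (v unrestricted at boundary; u is determined up to an additive constant); weak form: ∫_0^2/3 u'v' dx = ∫_0^2/3 (-3*x^2 - 2*x + 47/18) v dx − v(2/3) for all v ∈ V.

Multiply both sides by a test function v and integrate from 0 to 2/3:
  ∫_0^2/3 −u''(x) v(x) dx = ∫_0^2/3 f(x) v(x) dx.
Integrate the LHS by parts once:
  ∫_0^2/3 −u'' v dx = −[u'(x) v(x)]_0^2/3 + ∫_0^2/3 u'(x) v'(x) dx.
Thus ∫_0^2/3 u'(x) v'(x) dx = ∫_0^2/3 f(x) v(x) dx + [u'(x) v(x)]_0^2/3.
Choose V so that boundary terms are either known or forced to vanish.
u has inhomogeneous Neumann u'(0) = 0, u'(2/3) = -1. [u' v]_0^2/3 = (-1)·v(2/3) − (0)·v(0) = − v(2/3). Take V = H^1(0, 2/3); boundary term becomes part of RHS.
Weak formulation: find u (satisfying any essential BC) such that ∫_0^2/3 u'(x) v'(x) dx = ∫_0^2/3 f v dx − v(2/3) for all v ∈ V (Neumann data are natural BCs: they enter the RHS as boundary terms).
Substituting f(x) = -3*x^2 - 2*x + 47/18, the right-hand side is ∫_0^2/3 (-3*x^2 - 2*x + 47/18) v dx − v(2/3).
Compatibility check (pure Neumann): taking v ≡ 1 ∈ V gives 0 = ∫_0^2/3 f dx + (-1) − (0), i.e. ∫_0^2/3 f dx must equal u'(0) − u'(2/3) = 1. Indeed ∫_0^2/3 (-3*x^2 - 2*x + 47/18) dx = 1, so the data are compatible. The solution is then unique only up to an additive constant (fix it e.g. by requiring ∫_0^2/3 u dx = 0).


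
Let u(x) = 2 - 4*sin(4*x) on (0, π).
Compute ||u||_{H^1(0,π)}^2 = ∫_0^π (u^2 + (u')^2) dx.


||u||_{H^1(0,π)}^2 = 140*π

u'(x) = -16*cos(4*x).
Expand u² and (u')² and integrate term by term on (0, π), using: for integers n ≥ 1, ∫_0^π sin²(nx) dx = ∫_0^π cos²(nx) dx = π/2; for n ≠ n', ∫_0^π sin(nx)sin(n'x) dx = ∫_0^π cos(nx)cos(n'x) dx = 0; and by product-to-sum, ∫_0^π sin(nx)cos(n'x) dx = ½∫_0^π [sin((n+n')x) + sin((n−n')x)] dx, which is 0 when n+n' is even and 2n/(n²−n'²) when n+n' is odd (it need not vanish on (0, π)). For the constant mode: ∫_0^π 1 dx = π, ∫_0^π cos(nx) dx = 0, ∫_0^π sin(nx) dx = (1−(−1)^n)/n.
  u² squared terms: (2)²·∫1 dx = 4·π = 4*π;  (-4)²·∫sin(4x)² dx = 16·π/2 = 8*π.
  u² cross terms: 2·(2)·(-4)·∫1·sin(4x) dx = -16·(0) = 0.
  So ∫_0^π u² dx = 4*π + 8*π + 0 = 12*π.
  (u')² squared terms: (-16)²·∫cos(4x)² dx = 256·π/2 = 128*π.
  So ∫_0^π (u')² dx = 128*π.
||u||_{H^1}^2 = (12*π) + (128*π) = 140*π.


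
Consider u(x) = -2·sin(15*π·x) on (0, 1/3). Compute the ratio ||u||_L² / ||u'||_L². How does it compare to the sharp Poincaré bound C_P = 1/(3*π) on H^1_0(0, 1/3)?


||u||_L² / ||u'||_L² = 1/(15*π) < C_P = 1/(3*π).

u(x) = -2·sin(15*π·x), so u'(x) = -30*π*cos(15*π*x).
Writing u(x) = A·sin(kπx/L) with A = -2 and k = 5, use ∫_0^L sin²(kπx/L) dx = L/2 and ∫_0^L cos²(kπx/L) dx = L/2.
u² = 4·sin²(15*π·x) and (u')² = 900*π^2·cos²(15*π·x), and each of sin², cos² integrates to L/2 = 1/6 over (0, 1/3).
∫_0^1/3 u² dx = 2/3, so ||u||_L² = sqrt(6)/3.
∫_0^1/3 (u')² dx = 150*π^2, so ||u'||_L² = 5*sqrt(6)*π.
Ratio ||u||_L² / ||u'||_L² = 1/(15*π).
Sharp Poincaré constant on H^1_0(0, 1/3) is C_P = L/π = 1/(3*π), achieved by sin(3*π·x).
This is the k = 5 harmonic; the ratio L/(kπ) is strictly less than C_P = L/π, consistent with the sharp inequality ||u||_L² ≤ C_P ||u'||_L².


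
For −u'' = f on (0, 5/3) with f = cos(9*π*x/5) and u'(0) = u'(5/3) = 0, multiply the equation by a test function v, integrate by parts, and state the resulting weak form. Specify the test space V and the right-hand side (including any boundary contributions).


V = H^1(0, 5/3) (no boundary constraint on v; u is determined up to an additive constant); weak form: ∫_0^5/3 u'v' dx = ∫_0^5/3 (cos(9*π*x/5)) v dx for all v ∈ V.

Multiply both sides by a test function v and integrate from 0 to 5/3:
  ∫_0^5/3 −u''(x) v(x) dx = ∫_0^5/3 f(x) v(x) dx.
Integrate the LHS by parts once:
  ∫_0^5/3 −u'' v dx = −[u'(x) v(x)]_0^5/3 + ∫_0^5/3 u'(x) v'(x) dx.
Thus ∫_0^5/3 u'(x) v'(x) dx = ∫_0^5/3 f(x) v(x) dx + [u'(x) v(x)]_0^5/3.
Choose V so that boundary terms are either known or forced to vanish.
u has homogeneous Neumann: u'(0) = u'(5/3) = 0. So [u' v]_0^5/3 = 0·v(5/3) − 0·v(0) = 0 for any v; take V = H^1(0, 5/3).
Weak formulation: find u (satisfying any essential BC) such that ∫_0^5/3 u'(x) v'(x) dx = ∫_0^5/3 f v dx for all v ∈ V (homogeneous Neumann, so boundary terms vanish).
Substituting f(x) = cos(9*π*x/5), the right-hand side is ∫_0^5/3 (cos(9*π*x/5)) v dx.
Compatibility check (pure Neumann): taking v ≡ 1 ∈ V gives 0 = ∫_0^5/3 f dx + (0) − (0), i.e. ∫_0^5/3 f dx must equal u'(0) − u'(5/3) = 0. Indeed ∫_0^5/3 (cos(9*π*x/5)) dx = 0, so the data are compatible. The solution is then unique only up to an additive constant (fix it e.g. by requiring ∫_0^5/3 u dx = 0).


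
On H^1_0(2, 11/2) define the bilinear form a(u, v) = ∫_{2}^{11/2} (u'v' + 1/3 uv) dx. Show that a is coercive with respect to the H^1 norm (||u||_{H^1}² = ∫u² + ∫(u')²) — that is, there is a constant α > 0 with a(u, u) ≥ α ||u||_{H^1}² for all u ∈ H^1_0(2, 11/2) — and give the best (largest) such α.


α = (49 + 12*π^2)/(3*(4*π^2 + 49))

Coercivity of a(·,·) on H^1_0(2, 11/2) means a(u, u) ≥ α ||u||_{H^1}² for every u ∈ H^1_0.
The interval has length L = 7/2, and Poincaré/coercivity depend only on L. Here a(u, u) = ∫(u')² + (1/3)·∫u².
Here 0 < c = 1/3 < 1. The condition a(u,u) ≥ α||u||_{H^1}² reads (1−α)∫(u')² ≥ (α−c)∫u². Any admissible α is ≤ 1 (rapidly oscillating u have ∫u²/∫(u')² → 0), and α = 1 would force 0 ≥ (1−c)∫u², impossible since c < 1; so 1−α > 0. By the sharp Poincaré inequality on H^1_0 of an interval of length L, ∫(u')² ≥ (π/L)²∫u² with equality for the first sine mode sin(π(x−x₀)/L) (x₀ the left endpoint), so the inequality holds for all u iff (1−α)(π/L)² ≥ α − c, i.e. α ≤ ((π/L)² + c)/((π/L)² + 1) = (1 + c(L/π)²)/(1 + (L/π)²). With (π/L)² = 4*π^2/49 and c = 1/3, the largest admissible constant is α = ((π/L)² + c)/((π/L)² + 1).
Simplifying, α = (49 + 12*π^2)/(3*(4*π^2 + 49)).


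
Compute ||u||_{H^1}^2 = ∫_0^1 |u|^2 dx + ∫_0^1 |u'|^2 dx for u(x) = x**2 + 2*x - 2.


||u||_{H^1}^2 = 158/15

The H^1 norm (squared) on an interval (0, L) is
  ||u||_{H^1}^2 = ∫_0^L u(x)^2 dx + ∫_0^L u'(x)^2 dx.
Compute u'(x) = 2*x + 2.
Then u(x)^2 = x**4 + 4*x**3 - 8*x + 4 and u'(x)^2 = 4*x**2 + 8*x + 4.
Integrate each monomial from 0 to 1 using ∫_0^1 c·x^n dx = c·1^(n+1)/(n+1):
  ∫_0^1 u(x)^2 dx = ∫_0^1 (x^4 + 4*x^3 - 8*x + 4) dx. Term by term:
    ∫_0^1 x^4 dx = 1/5;  ∫_0^1 4*x^3 dx = 1;  ∫_0^1 -8*x dx = -4;
    ∫_0^1 4 dx = 4.
  Sum: 1/5 + 1 − 4 + 4 = 6/5.
  ∫_0^1 u'(x)^2 dx = ∫_0^1 (4*x^2 + 8*x + 4) dx. Term by term:
    ∫_0^1 4*x^2 dx = 4/3;  ∫_0^1 8*x dx = 4;  ∫_0^1 4 dx = 4.
  Sum: 4/3 + 4 + 4 = 28/3.
Adding: ||u||_{H^1}^2 = 6/5 + 28/3 = 158/15.


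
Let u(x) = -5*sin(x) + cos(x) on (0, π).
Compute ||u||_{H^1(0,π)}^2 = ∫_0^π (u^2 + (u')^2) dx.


||u||_{H^1(0,π)}^2 = 26*π

u'(x) = -sin(x) - 5*cos(x).
Expand u² and (u')² and integrate term by term on (0, π), using: for integers n ≥ 1, ∫_0^π sin²(nx) dx = ∫_0^π cos²(nx) dx = π/2; for n ≠ n', ∫_0^π sin(nx)sin(n'x) dx = ∫_0^π cos(nx)cos(n'x) dx = 0; and by product-to-sum, ∫_0^π sin(nx)cos(n'x) dx = ½∫_0^π [sin((n+n')x) + sin((n−n')x)] dx, which is 0 when n+n' is even and 2n/(n²−n'²) when n+n' is odd (it need not vanish on (0, π)).
  u² squared terms: (-5)²·∫sin(x)² dx = 25·π/2 = 25*π/2;  (1)²·∫cos(x)² dx = 1·π/2 = π/2.
  u² cross terms: 2·(-5)·(1)·∫sin(x)·cos(x) dx = -10·(0) = 0.
  So ∫_0^π u² dx = 25*π/2 + π/2 + 0 = 13*π.
  (u')² squared terms: (-1)²·∫sin(x)² dx = 1·π/2 = π/2;  (-5)²·∫cos(x)² dx = 25·π/2 = 25*π/2.
  (u')² cross terms: 2·(-1)·(-5)·∫sin(x)·cos(x) dx = 10·(0) = 0.
  So ∫_0^π (u')² dx = π/2 + 25*π/2 + 0 = 13*π.
||u||_{H^1}^2 = (13*π) + (13*π) = 26*π.


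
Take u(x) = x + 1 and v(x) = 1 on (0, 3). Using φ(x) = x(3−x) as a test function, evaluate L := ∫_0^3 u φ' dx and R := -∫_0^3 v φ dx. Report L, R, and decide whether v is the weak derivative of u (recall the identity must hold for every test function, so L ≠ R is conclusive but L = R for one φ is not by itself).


LHS = -9/2, RHS = -9/2. Yes, v = u' weakly.

u(x) = x + 1, classical derivative u'(x) = 1.
φ(x) = x(3−x), so φ'(x) = 3 - 2*x.
Note φ(0) = φ(3) = 0, so the boundary term u·φ vanishes.
LHS = ∫_0^3 u(x) φ'(x) dx = ∫_0^3 (-2*x^2 + x + 3) dx. Term by term:
  ∫_0^3 -2*x^2 dx = -18;  ∫_0^3 x dx = 9/2;  ∫_0^3 3 dx = 9.
Sum: -18 + 9/2 + 9 = -9/2.
So LHS = -9/2.
∫_0^3 v(x) φ(x) dx = ∫_0^3 (-x^2 + 3*x) dx. Term by term:
  ∫_0^3 -x^2 dx = -9;  ∫_0^3 3*x dx = 27/2.
Sum: -9 + 27/2 = 9/2.
So RHS = -∫_0^3 v(x) φ(x) dx = -9/2.
LHS = RHS, so the identity holds for this test φ.
Moreover u is smooth here and v(x) = u'(x) = 1 pointwise, so the identity holds for every test function. Hence v is the weak derivative of u.


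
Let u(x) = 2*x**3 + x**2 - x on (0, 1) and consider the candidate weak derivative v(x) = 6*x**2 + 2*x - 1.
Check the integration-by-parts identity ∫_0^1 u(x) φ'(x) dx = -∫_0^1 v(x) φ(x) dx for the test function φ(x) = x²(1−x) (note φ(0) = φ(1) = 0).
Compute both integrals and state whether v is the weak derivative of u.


LHS = -13/60, RHS = -13/60. Yes, v = u' weakly.

u(x) = 2*x**3 + x**2 - x, classical derivative u'(x) = 6*x**2 + 2*x - 1.
φ(x) = x²(1−x), so φ'(x) = x*(2 - 3*x).
Note φ(0) = φ(1) = 0, so the boundary term u·φ vanishes.
LHS = ∫_0^1 u(x) φ'(x) dx = ∫_0^1 (-6*x^5 + x^4 + 5*x^3 - 2*x^2) dx. Term by term:
  ∫_0^1 -6*x^5 dx = -1;  ∫_0^1 x^4 dx = 1/5;  ∫_0^1 5*x^3 dx = 5/4;
  ∫_0^1 -2*x^2 dx = -2/3.
Sum: -1 + 1/5 + 5/4 − 2/3 = -13/60.
So LHS = -13/60.
∫_0^1 v(x) φ(x) dx = ∫_0^1 (-6*x^5 + 4*x^4 + 3*x^3 - x^2) dx. Term by term:
  ∫_0^1 -6*x^5 dx = -1;  ∫_0^1 4*x^4 dx = 4/5;  ∫_0^1 3*x^3 dx = 3/4;
  ∫_0^1 -x^2 dx = -1/3.
Sum: -1 + 4/5 + 3/4 − 1/3 = 13/60.
So RHS = -∫_0^1 v(x) φ(x) dx = -13/60.
LHS = RHS, so the identity holds for this test φ.
Moreover u is smooth here and v(x) = u'(x) = 6*x**2 + 2*x - 1 pointwise, so the identity holds for every test function. Hence v is the weak derivative of u.


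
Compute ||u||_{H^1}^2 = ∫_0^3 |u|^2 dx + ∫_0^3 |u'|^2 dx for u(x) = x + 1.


||u||_{H^1}^2 = 24

The H^1 norm (squared) on an interval (0, L) is
  ||u||_{H^1}^2 = ∫_0^L u(x)^2 dx + ∫_0^L u'(x)^2 dx.
Compute u'(x) = 1.
Then u(x)^2 = x**2 + 2*x + 1 and u'(x)^2 = 1.
Integrate each monomial from 0 to 3 using ∫_0^3 c·x^n dx = c·3^(n+1)/(n+1):
  ∫_0^3 u(x)^2 dx = ∫_0^3 (x^2 + 2*x + 1) dx. Term by term:
    ∫_0^3 x^2 dx = 9;  ∫_0^3 2*x dx = 9;  ∫_0^3 1 dx = 3.
  Sum: 9 + 9 + 3 = 21.
  ∫_0^3 u'(x)^2 dx = ∫_0^3 (1) dx. Term by term:
    ∫_0^3 1 dx = 3.
Adding: ||u||_{H^1}^2 = 21 + 3 = 24.


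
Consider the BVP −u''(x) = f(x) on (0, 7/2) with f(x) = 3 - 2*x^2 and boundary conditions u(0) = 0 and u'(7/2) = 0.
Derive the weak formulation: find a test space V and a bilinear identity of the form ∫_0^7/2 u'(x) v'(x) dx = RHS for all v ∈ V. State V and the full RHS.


V = {v ∈ H^1(0, 7/2) : v(0) = 0} (test functions vanish at x = 0 where u is specified); weak form: ∫_0^7/2 u'v' dx = ∫_0^7/2 (3 - 2*x^2) v dx for all v ∈ V.

Multiply both sides by a test function v and integrate from 0 to 7/2:
  ∫_0^7/2 −u''(x) v(x) dx = ∫_0^7/2 f(x) v(x) dx.
Integrate the LHS by parts once:
  ∫_0^7/2 −u'' v dx = −[u'(x) v(x)]_0^7/2 + ∫_0^7/2 u'(x) v'(x) dx.
Thus ∫_0^7/2 u'(x) v'(x) dx = ∫_0^7/2 f(x) v(x) dx + [u'(x) v(x)]_0^7/2.
Choose V so that boundary terms are either known or forced to vanish.
Mixed BC: u(0) = 0 (Dirichlet) and u'(7/2) = 0 (Neumann). Define V = {v ∈ H^1(0, 7/2) : v(0) = 0}. Then [u' v]_0^7/2 = u'(7/2)·v(7/2) − u'(0)·0 = 0.
Weak formulation: find u (satisfying any essential BC) such that ∫_0^7/2 u'(x) v'(x) dx = ∫_0^7/2 f v dx for all v ∈ V (Dirichlet at 0 absorbed into V; the Neumann datum at x = 7/2 is zero, so no boundary term remains).
Substituting f(x) = 3 - 2*x^2, the right-hand side is ∫_0^7/2 (3 - 2*x^2) v dx.


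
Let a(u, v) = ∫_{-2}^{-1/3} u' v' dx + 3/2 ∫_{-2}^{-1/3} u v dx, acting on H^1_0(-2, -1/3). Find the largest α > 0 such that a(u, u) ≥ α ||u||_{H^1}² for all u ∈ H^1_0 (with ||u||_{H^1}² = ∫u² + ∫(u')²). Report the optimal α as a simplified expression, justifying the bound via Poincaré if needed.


α = 1

Coercivity of a(·,·) on H^1_0(-2, -1/3) means a(u, u) ≥ α ||u||_{H^1}² for every u ∈ H^1_0.
The interval has length L = 5/3, and Poincaré/coercivity depend only on L. Here a(u, u) = ∫(u')² + (3/2)·∫u².
Here c = 3/2 ≥ 1, so a(u,u) = ∫(u')² + c∫u² ≥ ∫(u')² + ∫u² = ||u||_{H^1}², i.e. α = 1 works. No larger α is possible: a(u,u) ≥ α||u||_{H^1}² means (1−α)∫(u')² ≥ (α−c)∫u², and for the modes u_n = sin(nπ(x−x₀)/L) (x₀ the left endpoint) one has ∫u_n²/∫(u_n')² = (L/(nπ))² → 0, so a(u_n,u_n)/||u_n||_{H^1}² → 1. Hence the optimal constant is α = 1.
Therefore α = 1.


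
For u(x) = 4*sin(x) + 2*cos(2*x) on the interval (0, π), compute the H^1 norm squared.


||u||_{H^1(0,π)}^2 = -160/3 + 26*π

u'(x) = -4*sin(2*x) + 4*cos(x).
Expand u² and (u')² and integrate term by term on (0, π), using: for integers n ≥ 1, ∫_0^π sin²(nx) dx = ∫_0^π cos²(nx) dx = π/2; for n ≠ n', ∫_0^π sin(nx)sin(n'x) dx = ∫_0^π cos(nx)cos(n'x) dx = 0; and by product-to-sum, ∫_0^π sin(nx)cos(n'x) dx = ½∫_0^π [sin((n+n')x) + sin((n−n')x)] dx, which is 0 when n+n' is even and 2n/(n²−n'²) when n+n' is odd (it need not vanish on (0, π)).
  u² squared terms: (2)²·∫cos(2x)² dx = 4·π/2 = 2*π;  (4)²·∫sin(x)² dx = 16·π/2 = 8*π.
  u² cross terms: 2·(2)·(4)·∫cos(2x)·sin(x) dx = 16·(-2/3) = -32/3.
  So ∫_0^π u² dx = 2*π + 8*π − 32/3 = -32/3 + 10*π.
  (u')² squared terms: (-4)²·∫sin(2x)² dx = 16·π/2 = 8*π;  (4)²·∫cos(x)² dx = 16·π/2 = 8*π.
  (u')² cross terms: 2·(-4)·(4)·∫sin(2x)·cos(x) dx = -32·(4/3) = -128/3.
  So ∫_0^π (u')² dx = 8*π + 8*π − 128/3 = -128/3 + 16*π.
||u||_{H^1}^2 = (-32/3 + 10*π) + (-128/3 + 16*π) = -160/3 + 26*π.


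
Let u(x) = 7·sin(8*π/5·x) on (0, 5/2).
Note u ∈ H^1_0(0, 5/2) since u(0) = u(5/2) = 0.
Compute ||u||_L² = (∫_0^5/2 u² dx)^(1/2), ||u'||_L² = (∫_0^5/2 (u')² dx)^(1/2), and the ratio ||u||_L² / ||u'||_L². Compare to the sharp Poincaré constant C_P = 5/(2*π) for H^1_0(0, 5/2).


||u||_L² / ||u'||_L² = 5/(8*π) < C_P = 5/(2*π).

u(x) = 7·sin(8*π/5·x), so u'(x) = 56*π*cos(8*π*x/5)/5.
Writing u(x) = A·sin(kπx/L) with A = 7 and k = 4, use ∫_0^L sin²(kπx/L) dx = L/2 and ∫_0^L cos²(kπx/L) dx = L/2.
u² = 49·sin²(8*π/5·x) and (u')² = 3136*π^2/25·cos²(8*π/5·x), and each of sin², cos² integrates to L/2 = 5/4 over (0, 5/2).
∫_0^5/2 u² dx = 245/4, so ||u||_L² = 7*sqrt(5)/2.
∫_0^5/2 (u')² dx = 784*π^2/5, so ||u'||_L² = 28*sqrt(5)*π/5.
Ratio ||u||_L² / ||u'||_L² = 5/(8*π).
Sharp Poincaré constant on H^1_0(0, 5/2) is C_P = L/π = 5/(2*π), achieved by sin(2*π/5·x).
This is the k = 4 harmonic; the ratio L/(kπ) is strictly less than C_P = L/π, consistent with the sharp inequality ||u||_L² ≤ C_P ||u'||_L².


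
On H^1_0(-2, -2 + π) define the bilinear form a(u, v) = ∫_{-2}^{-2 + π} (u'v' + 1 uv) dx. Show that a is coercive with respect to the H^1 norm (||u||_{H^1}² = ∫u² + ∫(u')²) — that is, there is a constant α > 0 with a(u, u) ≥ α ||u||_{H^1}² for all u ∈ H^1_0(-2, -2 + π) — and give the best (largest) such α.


α = 1

Coercivity of a(·,·) on H^1_0(-2, -2 + π) means a(u, u) ≥ α ||u||_{H^1}² for every u ∈ H^1_0.
The interval has length L = π, and Poincaré/coercivity depend only on L. Here a(u, u) = ∫(u')² + (1)·∫u².
Here c = 1 ≥ 1, so a(u,u) = ∫(u')² + c∫u² ≥ ∫(u')² + ∫u² = ||u||_{H^1}², i.e. α = 1 works. No larger α is possible: a(u,u) ≥ α||u||_{H^1}² means (1−α)∫(u')² ≥ (α−c)∫u², and for the modes u_n = sin(nπ(x−x₀)/L) (x₀ the left endpoint) one has ∫u_n²/∫(u_n')² = (L/(nπ))² → 0, so a(u_n,u_n)/||u_n||_{H^1}² → 1. Hence the optimal constant is α = 1.
Therefore α = 1.


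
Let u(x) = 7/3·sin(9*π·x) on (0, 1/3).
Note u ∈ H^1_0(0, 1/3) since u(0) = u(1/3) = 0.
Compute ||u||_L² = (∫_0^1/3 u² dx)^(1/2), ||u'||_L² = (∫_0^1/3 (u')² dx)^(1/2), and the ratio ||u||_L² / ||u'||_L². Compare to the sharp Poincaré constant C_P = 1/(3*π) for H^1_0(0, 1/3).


||u||_L² / ||u'||_L² = 1/(9*π) < C_P = 1/(3*π).

u(x) = 7/3·sin(9*π·x), so u'(x) = 21*π*cos(9*π*x).
Writing u(x) = A·sin(kπx/L) with A = 7/3 and k = 3, use ∫_0^L sin²(kπx/L) dx = L/2 and ∫_0^L cos²(kπx/L) dx = L/2.
u² = 49/9·sin²(9*π·x) and (u')² = 441*π^2·cos²(9*π·x), and each of sin², cos² integrates to L/2 = 1/6 over (0, 1/3).
∫_0^1/3 u² dx = 49/54, so ||u||_L² = 7*sqrt(6)/18.
∫_0^1/3 (u')² dx = 147*π^2/2, so ||u'||_L² = 7*sqrt(6)*π/2.
Ratio ||u||_L² / ||u'||_L² = 1/(9*π).
Sharp Poincaré constant on H^1_0(0, 1/3) is C_P = L/π = 1/(3*π), achieved by sin(3*π·x).
This is the k = 3 harmonic; the ratio L/(kπ) is strictly less than C_P = L/π, consistent with the sharp inequality ||u||_L² ≤ C_P ||u'||_L².


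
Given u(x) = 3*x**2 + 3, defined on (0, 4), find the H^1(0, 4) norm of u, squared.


||u||_{H^1}^2 = 15156/5

The H^1 norm (squared) on an interval (0, L) is
  ||u||_{H^1}^2 = ∫_0^L u(x)^2 dx + ∫_0^L u'(x)^2 dx.
Compute u'(x) = 6*x.
Then u(x)^2 = 9*x**4 + 18*x**2 + 9 and u'(x)^2 = 36*x**2.
Integrate each monomial from 0 to 4 using ∫_0^4 c·x^n dx = c·4^(n+1)/(n+1):
  ∫_0^4 u(x)^2 dx = ∫_0^4 (9*x^4 + 18*x^2 + 9) dx. Term by term:
    ∫_0^4 9*x^4 dx = 9216/5;  ∫_0^4 18*x^2 dx = 384;  ∫_0^4 9 dx = 36.
  Sum: 9216/5 + 384 + 36 = 11316/5.
  ∫_0^4 u'(x)^2 dx = ∫_0^4 (36*x^2) dx. Term by term:
    ∫_0^4 36*x^2 dx = 768.
Adding: ||u||_{H^1}^2 = 11316/5 + 768 = 15156/5.


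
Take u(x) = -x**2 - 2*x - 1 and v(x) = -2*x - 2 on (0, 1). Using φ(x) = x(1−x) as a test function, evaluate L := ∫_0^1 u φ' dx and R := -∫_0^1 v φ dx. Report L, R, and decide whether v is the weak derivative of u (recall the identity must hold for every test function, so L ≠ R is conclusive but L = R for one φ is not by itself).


LHS = 1/2, RHS = 1/2. Yes, v = u' weakly.

u(x) = -x**2 - 2*x - 1, classical derivative u'(x) = -2*x - 2.
φ(x) = x(1−x), so φ'(x) = 1 - 2*x.
Note φ(0) = φ(1) = 0, so the boundary term u·φ vanishes.
LHS = ∫_0^1 u(x) φ'(x) dx = ∫_0^1 (2*x^3 + 3*x^2 - 1) dx. Term by term:
  ∫_0^1 2*x^3 dx = 1/2;  ∫_0^1 3*x^2 dx = 1;  ∫_0^1 -1 dx = -1.
Sum: 1/2 + 1 − 1 = 1/2.
So LHS = 1/2.
∫_0^1 v(x) φ(x) dx = ∫_0^1 (2*x^3 - 2*x) dx. Term by term:
  ∫_0^1 2*x^3 dx = 1/2;  ∫_0^1 -2*x dx = -1.
Sum: 1/2 − 1 = -1/2.
So RHS = -∫_0^1 v(x) φ(x) dx = 1/2.
LHS = RHS, so the identity holds for this test φ.
Moreover u is smooth here and v(x) = u'(x) = -2*x - 2 pointwise, so the identity holds for every test function. Hence v is the weak derivative of u.


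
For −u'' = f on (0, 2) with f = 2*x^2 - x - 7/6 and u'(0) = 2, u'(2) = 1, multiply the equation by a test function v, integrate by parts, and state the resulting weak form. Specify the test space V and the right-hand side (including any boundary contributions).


V = H^1(0, 2) (v unrestricted at boundary; u is determined up to an additive constant); weak form: ∫_0^2 u'v' dx = ∫_0^2 (2*x^2 - x - 7/6) v dx + v(2) − 2·v(0) for all v ∈ V.

Multiply both sides by a test function v and integrate from 0 to 2:
  ∫_0^2 −u''(x) v(x) dx = ∫_0^2 f(x) v(x) dx.
Integrate the LHS by parts once:
  ∫_0^2 −u'' v dx = −[u'(x) v(x)]_0^2 + ∫_0^2 u'(x) v'(x) dx.
Thus ∫_0^2 u'(x) v'(x) dx = ∫_0^2 f(x) v(x) dx + [u'(x) v(x)]_0^2.
Choose V so that boundary terms are either known or forced to vanish.
u has inhomogeneous Neumann u'(0) = 2, u'(2) = 1. [u' v]_0^2 = (1)·v(2) − (2)·v(0) = v(2) − 2·v(0). Take V = H^1(0, 2); boundary term becomes part of RHS.
Weak formulation: find u (satisfying any essential BC) such that ∫_0^2 u'(x) v'(x) dx = ∫_0^2 f v dx + v(2) − 2·v(0) for all v ∈ V (Neumann data are natural BCs: they enter the RHS as boundary terms).
Substituting f(x) = 2*x^2 - x - 7/6, the right-hand side is ∫_0^2 (2*x^2 - x - 7/6) v dx + v(2) − 2·v(0).
Compatibility check (pure Neumann): taking v ≡ 1 ∈ V gives 0 = ∫_0^2 f dx + (1) − (2), i.e. ∫_0^2 f dx must equal u'(0) − u'(2) = 1. Indeed ∫_0^2 (2*x^2 - x - 7/6) dx = 1, so the data are compatible. The solution is then unique only up to an additive constant (fix it e.g. by requiring ∫_0^2 u dx = 0).


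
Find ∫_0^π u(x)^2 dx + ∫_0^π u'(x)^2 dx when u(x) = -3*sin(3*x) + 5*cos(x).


||u||_{H^1(0,π)}^2 = 70*π

u'(x) = -5*sin(x) - 9*cos(3*x).
Expand u² and (u')² and integrate term by term on (0, π), using: for integers n ≥ 1, ∫_0^π sin²(nx) dx = ∫_0^π cos²(nx) dx = π/2; for n ≠ n', ∫_0^π sin(nx)sin(n'x) dx = ∫_0^π cos(nx)cos(n'x) dx = 0; and by product-to-sum, ∫_0^π sin(nx)cos(n'x) dx = ½∫_0^π [sin((n+n')x) + sin((n−n')x)] dx, which is 0 when n+n' is even and 2n/(n²−n'²) when n+n' is odd (it need not vanish on (0, π)).
  u² squared terms: (-3)²·∫sin(3x)² dx = 9·π/2 = 9*π/2;  (5)²·∫cos(x)² dx = 25·π/2 = 25*π/2.
  u² cross terms: 2·(-3)·(5)·∫sin(3x)·cos(x) dx = -30·(0) = 0.
  So ∫_0^π u² dx = 9*π/2 + 25*π/2 + 0 = 17*π.
  (u')² squared terms: (-9)²·∫cos(3x)² dx = 81·π/2 = 81*π/2;  (-5)²·∫sin(x)² dx = 25·π/2 = 25*π/2.
  (u')² cross terms: 2·(-9)·(-5)·∫cos(3x)·sin(x) dx = 90·(0) = 0.
  So ∫_0^π (u')² dx = 81*π/2 + 25*π/2 + 0 = 53*π.
||u||_{H^1}^2 = (17*π) + (53*π) = 70*π.


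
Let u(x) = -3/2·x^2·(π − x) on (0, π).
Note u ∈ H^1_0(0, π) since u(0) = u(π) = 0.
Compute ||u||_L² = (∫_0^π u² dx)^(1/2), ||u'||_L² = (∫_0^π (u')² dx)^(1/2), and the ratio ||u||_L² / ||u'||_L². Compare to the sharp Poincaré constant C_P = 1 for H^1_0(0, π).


||u||_L² / ||u'||_L² = sqrt(14)*π/14 < C_P = 1.

u(x) = -3/2·x^2·(π − x), so u'(x) = 3*x*(3*x - 2*π)/2.
u(x) = -3/2·x^2·(π − x) vanishes at x = 0 and x = π, so u ∈ H^1_0(0, π). Differentiate via the product rule and integrate the resulting polynomials term by term.
  ∫_0^π u² dx = ∫_0^π (9*x^6/4 - 9*π*x^5/2 + 9*π^2*x^4/4) dx. Term by term:
    ∫_0^π 9*x^6/4 dx = 9*π^7/28;  ∫_0^π -9*π*x^5/2 dx = -3*π^7/4;  ∫_0^π 9*π^2*x^4/4 dx = 9*π^7/20.
  Sum: 9*π^7/28 − 3*π^7/4 + 9*π^7/20 = 3*π^7/140.
  ∫_0^π (u')² dx = ∫_0^π (81*x^4/4 - 27*π*x^3 + 9*π^2*x^2) dx. Term by term:
    ∫_0^π 81*x^4/4 dx = 81*π^5/20;  ∫_0^π -27*π*x^3 dx = -27*π^5/4;  ∫_0^π 9*π^2*x^2 dx = 3*π^5.
  Sum: 81*π^5/20 − 27*π^5/4 + 3*π^5 = 3*π^5/10.
∫_0^π u² dx = 3*π^7/140, so ||u||_L² = sqrt(105)*π^(7/2)/70.
∫_0^π (u')² dx = 3*π^5/10, so ||u'||_L² = sqrt(30)*π^(5/2)/10.
Ratio ||u||_L² / ||u'||_L² = sqrt(14)*π/14.
Sharp Poincaré constant on H^1_0(0, π) is C_P = L/π = 1, achieved by sin(x).
A polynomial bump cannot attain the sharp Poincaré constant (only the first sine eigenfunction does), so the ratio is strictly less than C_P, consistent with ||u||_L² ≤ C_P ||u'||_L².


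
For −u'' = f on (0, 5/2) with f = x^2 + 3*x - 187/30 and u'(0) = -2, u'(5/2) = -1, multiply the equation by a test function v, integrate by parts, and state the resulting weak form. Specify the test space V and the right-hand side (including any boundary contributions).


V = H^1(0, 5/2) (v unrestricted at boundary; u is determined up to an additive constant); weak form: ∫_0^5/2 u'v' dx = ∫_0^5/2 (x^2 + 3*x - 187/30) v dx − v(5/2) + 2·v(0) for all v ∈ V.

Multiply both sides by a test function v and integrate from 0 to 5/2:
  ∫_0^5/2 −u''(x) v(x) dx = ∫_0^5/2 f(x) v(x) dx.
Integrate the LHS by parts once:
  ∫_0^5/2 −u'' v dx = −[u'(x) v(x)]_0^5/2 + ∫_0^5/2 u'(x) v'(x) dx.
Thus ∫_0^5/2 u'(x) v'(x) dx = ∫_0^5/2 f(x) v(x) dx + [u'(x) v(x)]_0^5/2.
Choose V so that boundary terms are either known or forced to vanish.
u has inhomogeneous Neumann u'(0) = -2, u'(5/2) = -1. [u' v]_0^5/2 = (-1)·v(5/2) − (-2)·v(0) = − v(5/2) + 2·v(0). Take V = H^1(0, 5/2); boundary term becomes part of RHS.
Weak formulation: find u (satisfying any essential BC) such that ∫_0^5/2 u'(x) v'(x) dx = ∫_0^5/2 f v dx − v(5/2) + 2·v(0) for all v ∈ V (Neumann data are natural BCs: they enter the RHS as boundary terms).
Substituting f(x) = x^2 + 3*x - 187/30, the right-hand side is ∫_0^5/2 (x^2 + 3*x - 187/30) v dx − v(5/2) + 2·v(0).
Compatibility check (pure Neumann): taking v ≡ 1 ∈ V gives 0 = ∫_0^5/2 f dx + (-1) − (-2), i.e. ∫_0^5/2 f dx must equal u'(0) − u'(5/2) = -1. Indeed ∫_0^5/2 (x^2 + 3*x - 187/30) dx = -1, so the data are compatible. The solution is then unique only up to an additive constant (fix it e.g. by requiring ∫_0^5/2 u dx = 0).


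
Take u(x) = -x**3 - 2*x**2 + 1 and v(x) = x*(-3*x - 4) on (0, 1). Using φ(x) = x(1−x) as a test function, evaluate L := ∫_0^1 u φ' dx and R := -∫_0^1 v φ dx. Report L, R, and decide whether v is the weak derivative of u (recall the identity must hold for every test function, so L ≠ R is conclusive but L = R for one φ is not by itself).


LHS = 29/60, RHS = 29/60. Yes, v = u' weakly.

u(x) = -x**3 - 2*x**2 + 1, classical derivative u'(x) = -3*x**2 - 4*x.
φ(x) = x(1−x), so φ'(x) = 1 - 2*x.
Note φ(0) = φ(1) = 0, so the boundary term u·φ vanishes.
LHS = ∫_0^1 u(x) φ'(x) dx = ∫_0^1 (2*x^4 + 3*x^3 - 2*x^2 - 2*x + 1) dx. Term by term:
  ∫_0^1 2*x^4 dx = 2/5;  ∫_0^1 3*x^3 dx = 3/4;  ∫_0^1 -2*x^2 dx = -2/3;
  ∫_0^1 -2*x dx = -1;  ∫_0^1 1 dx = 1.
Sum: 2/5 + 3/4 − 2/3 − 1 + 1 = 29/60.
So LHS = 29/60.
∫_0^1 v(x) φ(x) dx = ∫_0^1 (3*x^4 + x^3 - 4*x^2) dx. Term by term:
  ∫_0^1 3*x^4 dx = 3/5;  ∫_0^1 x^3 dx = 1/4;  ∫_0^1 -4*x^2 dx = -4/3.
Sum: 3/5 + 1/4 − 4/3 = -29/60.
So RHS = -∫_0^1 v(x) φ(x) dx = 29/60.
LHS = RHS, so the identity holds for this test φ.
Moreover u is smooth here and v(x) = u'(x) = -3*x**2 - 4*x pointwise, so the identity holds for every test function. Hence v is the weak derivative of u.


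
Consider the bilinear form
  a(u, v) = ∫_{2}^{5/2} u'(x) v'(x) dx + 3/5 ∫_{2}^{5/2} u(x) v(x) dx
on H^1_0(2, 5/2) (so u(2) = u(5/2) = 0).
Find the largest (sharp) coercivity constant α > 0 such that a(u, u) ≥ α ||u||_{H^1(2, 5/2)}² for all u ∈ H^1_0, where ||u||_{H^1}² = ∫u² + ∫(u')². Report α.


α = (3 + 20*π^2)/(5*(1 + 4*π^2))

Coercivity of a(·,·) on H^1_0(2, 5/2) means a(u, u) ≥ α ||u||_{H^1}² for every u ∈ H^1_0.
The interval has length L = 1/2, and Poincaré/coercivity depend only on L. Here a(u, u) = ∫(u')² + (3/5)·∫u².
Here 0 < c = 3/5 < 1. The condition a(u,u) ≥ α||u||_{H^1}² reads (1−α)∫(u')² ≥ (α−c)∫u². Any admissible α is ≤ 1 (rapidly oscillating u have ∫u²/∫(u')² → 0), and α = 1 would force 0 ≥ (1−c)∫u², impossible since c < 1; so 1−α > 0. By the sharp Poincaré inequality on H^1_0 of an interval of length L, ∫(u')² ≥ (π/L)²∫u² with equality for the first sine mode sin(π(x−x₀)/L) (x₀ the left endpoint), so the inequality holds for all u iff (1−α)(π/L)² ≥ α − c, i.e. α ≤ ((π/L)² + c)/((π/L)² + 1) = (1 + c(L/π)²)/(1 + (L/π)²). With (π/L)² = 4*π^2 and c = 3/5, the largest admissible constant is α = ((π/L)² + c)/((π/L)² + 1).
Simplifying, α = (3 + 20*π^2)/(5*(1 + 4*π^2)).


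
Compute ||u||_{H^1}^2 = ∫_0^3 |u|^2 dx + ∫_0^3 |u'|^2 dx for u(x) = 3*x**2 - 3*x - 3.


||u||_{H^1}^2 = 2889/10

The H^1 norm (squared) on an interval (0, L) is
  ||u||_{H^1}^2 = ∫_0^L u(x)^2 dx + ∫_0^L u'(x)^2 dx.
Compute u'(x) = 6*x - 3.
Then u(x)^2 = 9*x**4 - 18*x**3 - 9*x**2 + 18*x + 9 and u'(x)^2 = 36*x**2 - 36*x + 9.
Integrate each monomial from 0 to 3 using ∫_0^3 c·x^n dx = c·3^(n+1)/(n+1):
  ∫_0^3 u(x)^2 dx = ∫_0^3 (9*x^4 - 18*x^3 - 9*x^2 + 18*x + 9) dx. Term by term:
    ∫_0^3 9*x^4 dx = 2187/5;  ∫_0^3 -18*x^3 dx = -729/2;  ∫_0^3 -9*x^2 dx = -81;
    ∫_0^3 18*x dx = 81;  ∫_0^3 9 dx = 27.
  Sum: 2187/5 − 729/2 − 81 + 81 + 27 = 999/10.
  ∫_0^3 u'(x)^2 dx = ∫_0^3 (36*x^2 - 36*x + 9) dx. Term by term:
    ∫_0^3 36*x^2 dx = 324;  ∫_0^3 -36*x dx = -162;  ∫_0^3 9 dx = 27.
  Sum: 324 − 162 + 27 = 189.
Adding: ||u||_{H^1}^2 = 999/10 + 189 = 2889/10.


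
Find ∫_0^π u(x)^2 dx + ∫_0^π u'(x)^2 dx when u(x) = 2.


||u||_{H^1(0,π)}^2 = 4*π

u'(x) = 0.
Expand u² and (u')² and integrate term by term on (0, π), using: for integers n ≥ 1, ∫_0^π sin²(nx) dx = ∫_0^π cos²(nx) dx = π/2; for n ≠ n', ∫_0^π sin(nx)sin(n'x) dx = ∫_0^π cos(nx)cos(n'x) dx = 0; and by product-to-sum, ∫_0^π sin(nx)cos(n'x) dx = ½∫_0^π [sin((n+n')x) + sin((n−n')x)] dx, which is 0 when n+n' is even and 2n/(n²−n'²) when n+n' is odd (it need not vanish on (0, π)). For the constant mode: ∫_0^π 1 dx = π, ∫_0^π cos(nx) dx = 0, ∫_0^π sin(nx) dx = (1−(−1)^n)/n.
  u² squared terms: (2)²·∫1 dx = 4·π = 4*π.
  So ∫_0^π u² dx = 4*π.
  u' ≡ 0, so ∫_0^π (u')² dx = 0.
||u||_{H^1}^2 = (4*π) + (0) = 4*π.


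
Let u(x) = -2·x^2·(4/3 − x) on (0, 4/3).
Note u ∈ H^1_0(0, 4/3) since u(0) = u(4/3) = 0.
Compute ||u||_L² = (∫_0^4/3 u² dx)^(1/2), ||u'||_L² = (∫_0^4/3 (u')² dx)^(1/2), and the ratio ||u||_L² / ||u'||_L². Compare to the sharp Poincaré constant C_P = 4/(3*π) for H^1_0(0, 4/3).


||u||_L² / ||u'||_L² = 2*sqrt(14)/21 < C_P = 4/(3*π).

u(x) = -2·x^2·(4/3 − x), so u'(x) = 2*x*(9*x - 8)/3.
u(x) = -2·x^2·(4/3 − x) vanishes at x = 0 and x = 4/3, so u ∈ H^1_0(0, 4/3). Differentiate via the product rule and integrate the resulting polynomials term by term.
  ∫_0^4/3 u² dx = ∫_0^4/3 (4*x^6 - 32*x^5/3 + 64*x^4/9) dx. Term by term:
    ∫_0^4/3 4*x^6 dx = 65536/15309;  ∫_0^4/3 -32*x^5/3 dx = -65536/6561;  ∫_0^4/3 64*x^4/9 dx = 65536/10935.
  Sum: 65536/15309 − 65536/6561 + 65536/10935 = 65536/229635.
  ∫_0^4/3 (u')² dx = ∫_0^4/3 (36*x^4 - 64*x^3 + 256*x^2/9) dx. Term by term:
    ∫_0^4/3 36*x^4 dx = 4096/135;  ∫_0^4/3 -64*x^3 dx = -4096/81;  ∫_0^4/3 256*x^2/9 dx = 16384/729.
  Sum: 4096/135 − 4096/81 + 16384/729 = 8192/3645.
∫_0^4/3 u² dx = 65536/229635, so ||u||_L² = 256*sqrt(35)/2835.
∫_0^4/3 (u')² dx = 8192/3645, so ||u'||_L² = 64*sqrt(10)/135.
Ratio ||u||_L² / ||u'||_L² = 2*sqrt(14)/21.
Sharp Poincaré constant on H^1_0(0, 4/3) is C_P = L/π = 4/(3*π), achieved by sin(3*π/4·x).
A polynomial bump cannot attain the sharp Poincaré constant (only the first sine eigenfunction does), so the ratio is strictly less than C_P, consistent with ||u||_L² ≤ C_P ||u'||_L².


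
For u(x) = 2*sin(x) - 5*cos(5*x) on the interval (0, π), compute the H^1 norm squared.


||u||_{H^1(0,π)}^2 = 329*π

u'(x) = 25*sin(5*x) + 2*cos(x).
Expand u² and (u')² and integrate term by term on (0, π), using: for integers n ≥ 1, ∫_0^π sin²(nx) dx = ∫_0^π cos²(nx) dx = π/2; for n ≠ n', ∫_0^π sin(nx)sin(n'x) dx = ∫_0^π cos(nx)cos(n'x) dx = 0; and by product-to-sum, ∫_0^π sin(nx)cos(n'x) dx = ½∫_0^π [sin((n+n')x) + sin((n−n')x)] dx, which is 0 when n+n' is even and 2n/(n²−n'²) when n+n' is odd (it need not vanish on (0, π)).
  u² squared terms: (-5)²·∫cos(5x)² dx = 25·π/2 = 25*π/2;  (2)²·∫sin(x)² dx = 4·π/2 = 2*π.
  u² cross terms: 2·(-5)·(2)·∫cos(5x)·sin(x) dx = -20·(0) = 0.
  So ∫_0^π u² dx = 25*π/2 + 2*π + 0 = 29*π/2.
  (u')² squared terms: (2)²·∫cos(x)² dx = 4·π/2 = 2*π;  (25)²·∫sin(5x)² dx = 625·π/2 = 625*π/2.
  (u')² cross terms: 2·(2)·(25)·∫cos(x)·sin(5x) dx = 100·(0) = 0.
  So ∫_0^π (u')² dx = 2*π + 625*π/2 + 0 = 629*π/2.
||u||_{H^1}^2 = (29*π/2) + (629*π/2) = 329*π.
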